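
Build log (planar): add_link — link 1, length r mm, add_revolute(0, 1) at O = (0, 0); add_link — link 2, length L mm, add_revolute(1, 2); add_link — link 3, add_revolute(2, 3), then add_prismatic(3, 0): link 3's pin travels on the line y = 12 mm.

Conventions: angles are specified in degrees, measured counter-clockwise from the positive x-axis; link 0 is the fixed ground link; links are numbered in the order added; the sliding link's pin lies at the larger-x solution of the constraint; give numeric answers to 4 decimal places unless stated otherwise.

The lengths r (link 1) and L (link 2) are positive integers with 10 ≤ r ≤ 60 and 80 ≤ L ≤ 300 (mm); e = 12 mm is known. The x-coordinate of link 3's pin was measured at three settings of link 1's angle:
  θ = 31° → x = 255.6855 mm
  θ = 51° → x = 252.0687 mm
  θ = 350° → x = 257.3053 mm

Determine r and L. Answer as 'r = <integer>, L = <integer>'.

constraint per measurement: (x − r cos θ)² + (r sin θ − e)² = L²
subtracting the θ₁ and θ₂ equations cancels the r² and L² terms:
r = (x₁² − x₂²) / (2[(x₁cos θ₁ + e sin θ₁) − (x₂cos θ₂ + e sin θ₂)]) = 16.0003 → r = 16
L² = (x₁ − r cos θ₁)² + (r sin θ₁ − e)² = 58564.0123 → L = 242.0000 → L = 242
check at θ₃=350°: x = 257.3053 (printed 257.3053) ✓

r = 16, L = 242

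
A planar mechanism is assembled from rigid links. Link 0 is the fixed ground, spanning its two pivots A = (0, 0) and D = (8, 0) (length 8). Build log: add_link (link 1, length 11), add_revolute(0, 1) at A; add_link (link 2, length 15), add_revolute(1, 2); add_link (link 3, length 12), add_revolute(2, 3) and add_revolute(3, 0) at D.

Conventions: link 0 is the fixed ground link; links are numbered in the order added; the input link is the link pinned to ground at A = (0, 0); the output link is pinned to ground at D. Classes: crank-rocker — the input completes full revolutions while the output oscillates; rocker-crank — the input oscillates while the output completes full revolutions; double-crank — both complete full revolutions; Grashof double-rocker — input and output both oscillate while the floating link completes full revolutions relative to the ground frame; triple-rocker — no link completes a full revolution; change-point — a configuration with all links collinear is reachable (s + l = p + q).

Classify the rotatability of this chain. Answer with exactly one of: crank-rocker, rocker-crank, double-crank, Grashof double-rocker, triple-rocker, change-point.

lengths: ground=8, input=11, coupler=15, output=12
sorted: s=8 (shortest), l=15 (longest), p+q=23
s + l = 23 vs p + q = 23
s + l = p + q → change-point (collinear configuration reachable)

change-point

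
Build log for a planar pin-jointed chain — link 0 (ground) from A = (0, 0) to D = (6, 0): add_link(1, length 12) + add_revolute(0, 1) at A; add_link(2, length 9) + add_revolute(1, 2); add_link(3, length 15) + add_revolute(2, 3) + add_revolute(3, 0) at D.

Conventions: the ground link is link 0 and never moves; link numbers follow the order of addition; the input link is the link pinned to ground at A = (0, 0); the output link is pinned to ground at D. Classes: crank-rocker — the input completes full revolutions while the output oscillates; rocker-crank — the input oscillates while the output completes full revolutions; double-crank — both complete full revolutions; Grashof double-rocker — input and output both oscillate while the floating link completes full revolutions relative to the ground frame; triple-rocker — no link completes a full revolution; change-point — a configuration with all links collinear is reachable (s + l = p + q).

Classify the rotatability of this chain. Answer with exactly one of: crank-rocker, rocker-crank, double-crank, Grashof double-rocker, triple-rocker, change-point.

lengths: ground=6, input=12, coupler=9, output=15
sorted: s=6 (shortest), l=15 (longest), p+q=21
s + l = 21 vs p + q = 21
s + l = p + q → change-point (collinear configuration reachable)

change-point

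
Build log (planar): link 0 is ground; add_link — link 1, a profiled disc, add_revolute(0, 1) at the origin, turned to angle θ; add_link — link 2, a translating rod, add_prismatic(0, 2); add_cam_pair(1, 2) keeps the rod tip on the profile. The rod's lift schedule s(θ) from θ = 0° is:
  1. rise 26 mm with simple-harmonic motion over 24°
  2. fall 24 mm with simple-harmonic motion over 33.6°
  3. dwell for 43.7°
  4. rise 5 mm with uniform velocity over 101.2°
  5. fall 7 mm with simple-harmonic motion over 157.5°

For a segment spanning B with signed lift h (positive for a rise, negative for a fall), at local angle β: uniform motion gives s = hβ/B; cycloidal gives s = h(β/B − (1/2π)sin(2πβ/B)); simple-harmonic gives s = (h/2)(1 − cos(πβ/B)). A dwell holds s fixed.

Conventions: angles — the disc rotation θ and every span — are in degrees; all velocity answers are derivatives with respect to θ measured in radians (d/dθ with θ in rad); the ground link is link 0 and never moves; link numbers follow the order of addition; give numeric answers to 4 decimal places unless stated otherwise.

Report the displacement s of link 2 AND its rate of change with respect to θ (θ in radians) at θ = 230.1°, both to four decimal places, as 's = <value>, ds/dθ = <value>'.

seg 1 [0°–24°] simple-harmonic, h=26: full span → s += 26 → s = 26.0000
seg 2 [24°–57.6°] simple-harmonic, h=-24: full span → s += -24 → s = 2.0000
seg 3 [57.6°–101.3°] dwell: s stays 2.0000
seg 4 [101.3°–202.5°] uniform, h=5: full span → s += 5 → s = 7.0000
seg 5 [202.5°–360°] simple-harmonic, h=-7: θ=230.1° here. β=27.6, B=157.5. -7/2·(1 − cos(π·0.1752)) = -0.5171 → s = 6.4829
velocity in seg [202.5°–360°] (simple-harmonic), θ in radians: β = 27.6° = 0.4817 rad, B = 157.5° = 2.7489 rad; ds/dθ = (πh/(2B)) sin(πβ/B) = (π·(-7)/(2·2.7489)) sin(π·0.1752) = -2.092545 mm/rad

s = 6.4829, ds/dθ = -2.0925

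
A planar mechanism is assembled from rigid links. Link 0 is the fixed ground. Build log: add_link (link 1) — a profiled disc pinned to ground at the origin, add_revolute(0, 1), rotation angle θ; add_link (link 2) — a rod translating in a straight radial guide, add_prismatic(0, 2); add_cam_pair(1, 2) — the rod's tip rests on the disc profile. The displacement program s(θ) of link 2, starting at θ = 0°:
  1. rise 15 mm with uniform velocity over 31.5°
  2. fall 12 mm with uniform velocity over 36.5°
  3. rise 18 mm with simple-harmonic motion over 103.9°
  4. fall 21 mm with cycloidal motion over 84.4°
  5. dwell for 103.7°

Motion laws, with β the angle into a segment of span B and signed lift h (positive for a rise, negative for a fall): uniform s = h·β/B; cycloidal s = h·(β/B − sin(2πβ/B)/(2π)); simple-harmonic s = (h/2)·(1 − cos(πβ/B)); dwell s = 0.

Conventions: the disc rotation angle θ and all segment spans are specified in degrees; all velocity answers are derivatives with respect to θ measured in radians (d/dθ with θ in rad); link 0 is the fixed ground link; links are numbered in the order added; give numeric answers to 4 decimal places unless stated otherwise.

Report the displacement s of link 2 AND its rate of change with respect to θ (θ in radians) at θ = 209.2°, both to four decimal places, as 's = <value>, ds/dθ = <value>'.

seg 1 [0°–31.5°] uniform, h=15: full span → s += 15 → s = 15.0000
seg 2 [31.5°–68°] uniform, h=-12: full span → s += -12 → s = 3.0000
seg 3 [68°–171.9°] simple-harmonic, h=18: full span → s += 18 → s = 21.0000
seg 4 [171.9°–256.3°] cycloidal, h=-21: θ=209.2° here. β=37.3, B=84.4. -21·(0.4419 − sin(2π·0.4419)/(2π)) = -8.0885 → s = 12.9115
velocity in seg [171.9°–256.3°] (cycloidal), θ in radians: β = 37.3° = 0.6510 rad, B = 84.4° = 1.4731 rad; ds/dθ = (h/B)(1 − cos(2πβ/B)) = ((-21)/1.4731)(1 − cos(2π·0.4419)) = -27.574091 mm/rad

s = 12.9115, ds/dθ = -27.5741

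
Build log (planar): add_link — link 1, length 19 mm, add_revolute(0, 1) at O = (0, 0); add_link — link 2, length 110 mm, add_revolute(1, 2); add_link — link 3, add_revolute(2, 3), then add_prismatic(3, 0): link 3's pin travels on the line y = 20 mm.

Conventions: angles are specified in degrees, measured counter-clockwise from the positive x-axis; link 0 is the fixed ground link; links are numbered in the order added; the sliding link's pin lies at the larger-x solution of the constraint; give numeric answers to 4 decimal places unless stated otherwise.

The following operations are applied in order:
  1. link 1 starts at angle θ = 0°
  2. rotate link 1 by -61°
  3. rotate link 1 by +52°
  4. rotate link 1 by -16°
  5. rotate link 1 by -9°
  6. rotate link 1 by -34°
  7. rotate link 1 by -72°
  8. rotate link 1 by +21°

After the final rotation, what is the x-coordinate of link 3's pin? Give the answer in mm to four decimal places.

geometry: r = 19 mm, L = 110 mm, e = 20 mm; θ starts at 0°
rotate link 1 by -61°: θ ← 0° -61° = -61°
rotate link 1 by +52°: θ ← -61° +52° = -9°
rotate link 1 by -16°: θ ← -9° -16° = -25°
rotate link 1 by -9°: θ ← -25° -9° = -34°
rotate link 1 by -34°: θ ← -34° -34° = -68°
rotate link 1 by -72°: θ ← -68° -72° = -140°
rotate link 1 by +21°: θ ← -140° +21° = -119°
crank pin P = (r cos θ, r sin θ) = (-9.211383, -16.617774)
h = r sin θ − e = -16.617774 − 20 = -36.617774
x = r cos θ + √(L² − h²) = -9.211383 + 103.726268 = 94.514885

94.5149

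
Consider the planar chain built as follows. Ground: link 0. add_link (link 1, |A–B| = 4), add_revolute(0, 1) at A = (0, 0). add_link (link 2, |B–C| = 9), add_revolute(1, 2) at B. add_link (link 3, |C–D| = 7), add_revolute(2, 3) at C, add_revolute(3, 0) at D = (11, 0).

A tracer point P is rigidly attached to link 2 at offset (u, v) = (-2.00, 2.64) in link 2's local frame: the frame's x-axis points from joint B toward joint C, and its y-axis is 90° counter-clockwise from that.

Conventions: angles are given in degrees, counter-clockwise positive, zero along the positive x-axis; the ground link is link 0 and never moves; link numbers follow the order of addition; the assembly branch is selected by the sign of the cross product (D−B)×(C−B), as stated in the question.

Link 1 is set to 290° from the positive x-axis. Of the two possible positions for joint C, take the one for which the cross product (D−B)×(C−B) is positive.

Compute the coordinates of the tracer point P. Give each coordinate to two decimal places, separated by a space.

A=(0,0), D=(11.00,0)
B = A + 4.00·(cos290°, sin290°) = (1.3681, -3.7588)
|BD| = 10.3394
circle(B,9.00) ∩ circle(D,7.00): a=6.7172, h=5.9900
  candidates: C₊=(5.4481,4.2633) cross=61.932; C₋=(9.8032,-6.8969) cross=-61.932
  branch + wants cross > 0 → take C=(5.4481,4.2633) (cross=61.932)
ex = (C−B)/|BC| = (0.4533,0.8913); ey = (-0.8913,0.4533)
P = B + -2.00·ex + 2.64·ey = (-1.8917,-4.3447)

-1.89 -4.34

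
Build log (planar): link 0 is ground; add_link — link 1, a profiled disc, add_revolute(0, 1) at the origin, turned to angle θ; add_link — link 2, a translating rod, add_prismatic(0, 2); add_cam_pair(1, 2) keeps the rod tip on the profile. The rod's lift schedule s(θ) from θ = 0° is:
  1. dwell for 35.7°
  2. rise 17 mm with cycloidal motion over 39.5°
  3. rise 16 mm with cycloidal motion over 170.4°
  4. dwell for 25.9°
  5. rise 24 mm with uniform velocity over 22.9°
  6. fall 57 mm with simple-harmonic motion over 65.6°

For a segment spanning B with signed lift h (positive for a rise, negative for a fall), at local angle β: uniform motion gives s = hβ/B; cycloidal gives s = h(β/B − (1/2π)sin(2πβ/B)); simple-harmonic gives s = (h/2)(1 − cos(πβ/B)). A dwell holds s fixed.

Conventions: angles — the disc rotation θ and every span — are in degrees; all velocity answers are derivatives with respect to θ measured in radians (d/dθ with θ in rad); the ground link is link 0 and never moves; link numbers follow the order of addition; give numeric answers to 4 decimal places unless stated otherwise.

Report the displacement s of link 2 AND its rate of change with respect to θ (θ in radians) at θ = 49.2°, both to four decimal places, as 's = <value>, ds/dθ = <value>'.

seg 1 [0°–35.7°] dwell: s stays 0.0000
seg 2 [35.7°–75.2°] cycloidal, h=17: θ=49.2° here. β=13.5, B=39.5. 17·(0.3418 − sin(2π·0.3418)/(2π)) = 3.5420 → s = 3.5420
velocity in seg [35.7°–75.2°] (cycloidal), θ in radians: β = 13.5° = 0.2356 rad, B = 39.5° = 0.6894 rad; ds/dθ = (h/B)(1 − cos(2πβ/B)) = (17/0.6894)(1 − cos(2π·0.3418)) = 38.102870 mm/rad

s = 3.5420, ds/dθ = 38.1029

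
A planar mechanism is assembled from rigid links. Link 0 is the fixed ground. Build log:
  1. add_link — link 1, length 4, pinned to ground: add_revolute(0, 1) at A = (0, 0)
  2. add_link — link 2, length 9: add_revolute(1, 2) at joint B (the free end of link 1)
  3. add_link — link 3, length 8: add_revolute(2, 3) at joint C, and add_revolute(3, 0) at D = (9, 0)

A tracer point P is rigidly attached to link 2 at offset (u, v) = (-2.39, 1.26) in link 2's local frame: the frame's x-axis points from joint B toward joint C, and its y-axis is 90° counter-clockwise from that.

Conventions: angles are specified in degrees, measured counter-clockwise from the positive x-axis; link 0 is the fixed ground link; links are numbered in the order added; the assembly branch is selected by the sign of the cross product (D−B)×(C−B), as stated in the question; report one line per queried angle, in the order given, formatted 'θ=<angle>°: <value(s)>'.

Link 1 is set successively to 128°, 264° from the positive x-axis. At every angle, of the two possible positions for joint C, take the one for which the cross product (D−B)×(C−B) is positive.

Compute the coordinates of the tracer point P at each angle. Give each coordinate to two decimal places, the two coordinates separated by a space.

A=(0,0), D=(9.00,0)
θ=128°: B = A + 4.00·(cos128°, sin128°) = (-2.4626, 3.1520)
θ=128°: |BD| = 11.8881
θ=128°: circle(B,9.00) ∩ circle(D,8.00): a=6.6591, h=6.0545
θ=128°:   candidates: C₊=(5.5634,7.2242) cross=71.977; C₋=(2.3528,-4.4514) cross=-71.977
θ=128°:   branch + wants cross > 0 → take C=(5.5634,7.2242) (cross=71.977)
θ=128°: ex = (C−B)/|BC| = (0.8918,0.4525); ey = (-0.4525,0.8918)
θ=128°: P = B + -2.39·ex + 1.26·ey = (-5.1641,3.1943)
θ=264°: B = A + 4.00·(cos264°, sin264°) = (-0.4181, -3.9781)
θ=264°: |BD| = 10.2238
θ=264°: circle(B,9.00) ∩ circle(D,8.00): a=5.9433, h=6.7585
θ=264°:   candidates: C₊=(2.4271,4.5603) cross=69.098; C₋=(7.6866,-7.8914) cross=-69.098
θ=264°:   branch + wants cross > 0 → take C=(2.4271,4.5603) (cross=69.098)
θ=264°: ex = (C−B)/|BC| = (0.3161,0.9487); ey = (-0.9487,0.3161)
θ=264°: P = B + -2.39·ex + 1.26·ey = (-2.3691,-5.8472)

θ=128°: -5.16 3.19
θ=264°: -2.37 -5.85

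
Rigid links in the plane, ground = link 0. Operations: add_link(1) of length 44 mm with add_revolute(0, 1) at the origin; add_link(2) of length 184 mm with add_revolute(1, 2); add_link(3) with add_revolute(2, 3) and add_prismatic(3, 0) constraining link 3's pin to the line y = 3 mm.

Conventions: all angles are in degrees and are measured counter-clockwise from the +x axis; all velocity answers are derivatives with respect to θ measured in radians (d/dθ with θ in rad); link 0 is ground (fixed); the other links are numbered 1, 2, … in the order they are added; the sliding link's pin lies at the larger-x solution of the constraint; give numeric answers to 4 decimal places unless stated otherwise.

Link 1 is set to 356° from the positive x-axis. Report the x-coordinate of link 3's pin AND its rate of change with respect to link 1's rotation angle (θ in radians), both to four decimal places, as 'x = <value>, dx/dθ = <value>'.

geometry: r = 44 mm, L = 184 mm, e = 3 mm
crank pin P = (r cos θ, r sin θ) = (43.892818, -3.069285)
h = r sin θ − e = -3.069285 − 3 = -6.069285
x = r cos θ + √(L² − h²) = 43.892818 + 183.899874 = 227.792693
dx/dθ = −r sin θ − h·r cos θ/√(L² − h²) (θ in radians; h = -6.069285) = 4.517888

x = 227.7927, dx/dθ = 4.5179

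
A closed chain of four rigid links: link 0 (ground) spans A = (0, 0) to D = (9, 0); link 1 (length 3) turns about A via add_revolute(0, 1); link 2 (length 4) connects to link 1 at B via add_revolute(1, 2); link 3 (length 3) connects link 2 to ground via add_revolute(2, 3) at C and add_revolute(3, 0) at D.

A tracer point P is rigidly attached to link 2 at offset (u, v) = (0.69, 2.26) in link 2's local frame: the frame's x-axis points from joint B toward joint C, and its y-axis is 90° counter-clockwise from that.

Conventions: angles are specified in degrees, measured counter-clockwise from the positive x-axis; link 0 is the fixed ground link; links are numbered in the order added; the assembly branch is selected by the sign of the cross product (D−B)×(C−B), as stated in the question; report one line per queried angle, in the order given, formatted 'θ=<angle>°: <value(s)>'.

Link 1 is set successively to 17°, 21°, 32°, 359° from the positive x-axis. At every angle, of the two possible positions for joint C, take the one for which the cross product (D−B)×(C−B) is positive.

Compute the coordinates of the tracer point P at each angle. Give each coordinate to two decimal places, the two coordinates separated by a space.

A=(0,0), D=(9.00,0)
θ=17°: B = A + 3.00·(cos17°, sin17°) = (2.8689, 0.8771)
θ=17°: |BD| = 6.1935
θ=17°: circle(B,4.00) ∩ circle(D,3.00): a=3.6619, h=1.6096
θ=17°:   candidates: C₊=(6.7218,1.9519) cross=9.969; C₋=(6.2659,-1.2348) cross=-9.969
θ=17°:   branch + wants cross > 0 → take C=(6.7218,1.9519) (cross=9.969)
θ=17°: ex = (C−B)/|BC| = (0.9632,0.2687); ey = (-0.2687,0.9632)
θ=17°: P = B + 0.69·ex + 2.26·ey = (2.9263,3.2394)
θ=21°: B = A + 3.00·(cos21°, sin21°) = (2.8007, 1.0751)
θ=21°: |BD| = 6.2918
θ=21°: circle(B,4.00) ∩ circle(D,3.00): a=3.7022, h=1.5146
θ=21°:   candidates: C₊=(6.7073,1.9348) cross=9.529; C₋=(6.1897,-1.0498) cross=-9.529
θ=21°:   branch + wants cross > 0 → take C=(6.7073,1.9348) (cross=9.529)
θ=21°: ex = (C−B)/|BC| = (0.9766,0.2149); ey = (-0.2149,0.9766)
θ=21°: P = B + 0.69·ex + 2.26·ey = (2.9889,3.4306)
θ=32°: B = A + 3.00·(cos32°, sin32°) = (2.5441, 1.5898)
θ=32°: |BD| = 6.6487
θ=32°: circle(B,4.00) ∩ circle(D,3.00): a=3.8508, h=1.0824
θ=32°:   candidates: C₊=(6.5420,1.7200) cross=7.196; C₋=(6.0244,-0.3820) cross=-7.196
θ=32°:   branch + wants cross > 0 → take C=(6.5420,1.7200) (cross=7.196)
θ=32°: ex = (C−B)/|BC| = (0.9995,0.0326); ey = (-0.0326,0.9995)
θ=32°: P = B + 0.69·ex + 2.26·ey = (3.1602,3.8710)
θ=359°: B = A + 3.00·(cos359°, sin359°) = (2.9995, -0.0524)
θ=359°: |BD| = 6.0007
θ=359°: circle(B,4.00) ∩ circle(D,3.00): a=3.5836, h=1.7770
θ=359°:   candidates: C₊=(6.5675,1.7558) cross=10.663; C₋=(6.5985,-1.7980) cross=-10.663
θ=359°:   branch + wants cross > 0 → take C=(6.5675,1.7558) (cross=10.663)
θ=359°: ex = (C−B)/|BC| = (0.8920,0.4521); ey = (-0.4521,0.8920)
θ=359°: P = B + 0.69·ex + 2.26·ey = (2.5934,2.2755)

θ=17°: 2.93 3.24
θ=21°: 2.99 3.43
θ=32°: 3.16 3.87
θ=359°: 2.59 2.28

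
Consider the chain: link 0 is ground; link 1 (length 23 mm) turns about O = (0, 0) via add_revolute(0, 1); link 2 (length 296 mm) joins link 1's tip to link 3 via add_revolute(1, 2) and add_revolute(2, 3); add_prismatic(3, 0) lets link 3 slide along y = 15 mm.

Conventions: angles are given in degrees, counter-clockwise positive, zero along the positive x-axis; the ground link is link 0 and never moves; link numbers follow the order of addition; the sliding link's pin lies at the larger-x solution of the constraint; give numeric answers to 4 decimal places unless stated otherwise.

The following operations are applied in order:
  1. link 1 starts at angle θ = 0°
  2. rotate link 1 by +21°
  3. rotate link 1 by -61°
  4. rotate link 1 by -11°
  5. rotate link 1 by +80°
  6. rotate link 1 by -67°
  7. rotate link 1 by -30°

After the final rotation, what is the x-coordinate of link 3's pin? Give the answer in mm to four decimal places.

geometry: r = 23 mm, L = 296 mm, e = 15 mm; θ starts at 0°
rotate link 1 by +21°: θ ← 0° +21° = 21°
rotate link 1 by -61°: θ ← 21° -61° = -40°
rotate link 1 by -11°: θ ← -40° -11° = -51°
rotate link 1 by +80°: θ ← -51° +80° = 29°
rotate link 1 by -67°: θ ← 29° -67° = -38°
rotate link 1 by -30°: θ ← -38° -30° = -68°
crank pin P = (r cos θ, r sin θ) = (8.615952, -21.325229)
h = r sin θ − e = -21.325229 − 15 = -36.325229
x = r cos θ + √(L² − h²) = 8.615952 + 293.762621 = 302.378573

302.3786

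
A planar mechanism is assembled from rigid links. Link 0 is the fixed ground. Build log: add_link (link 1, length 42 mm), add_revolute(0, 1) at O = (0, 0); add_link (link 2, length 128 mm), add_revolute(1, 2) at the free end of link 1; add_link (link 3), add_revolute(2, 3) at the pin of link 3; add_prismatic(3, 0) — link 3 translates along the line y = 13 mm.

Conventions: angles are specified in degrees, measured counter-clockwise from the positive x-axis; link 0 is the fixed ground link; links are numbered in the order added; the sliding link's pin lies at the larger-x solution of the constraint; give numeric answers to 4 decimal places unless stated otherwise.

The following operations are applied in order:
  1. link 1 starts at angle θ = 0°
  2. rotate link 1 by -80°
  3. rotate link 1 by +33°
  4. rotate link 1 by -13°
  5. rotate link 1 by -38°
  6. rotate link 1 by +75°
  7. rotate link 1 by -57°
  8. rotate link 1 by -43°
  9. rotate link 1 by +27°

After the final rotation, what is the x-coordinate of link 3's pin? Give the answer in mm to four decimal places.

geometry: r = 42 mm, L = 128 mm, e = 13 mm; θ starts at 0°
rotate link 1 by -80°: θ ← 0° -80° = -80°
rotate link 1 by +33°: θ ← -80° +33° = -47°
rotate link 1 by -13°: θ ← -47° -13° = -60°
rotate link 1 by -38°: θ ← -60° -38° = -98°
rotate link 1 by +75°: θ ← -98° +75° = -23°
rotate link 1 by -57°: θ ← -23° -57° = -80°
rotate link 1 by -43°: θ ← -80° -43° = -123°
rotate link 1 by +27°: θ ← -123° +27° = -96°
crank pin P = (r cos θ, r sin θ) = (-4.390195, -41.769920)
h = r sin θ − e = -41.769920 − 13 = -54.769920
x = r cos θ + √(L² − h²) = -4.390195 + 115.690345 = 111.300149

111.3001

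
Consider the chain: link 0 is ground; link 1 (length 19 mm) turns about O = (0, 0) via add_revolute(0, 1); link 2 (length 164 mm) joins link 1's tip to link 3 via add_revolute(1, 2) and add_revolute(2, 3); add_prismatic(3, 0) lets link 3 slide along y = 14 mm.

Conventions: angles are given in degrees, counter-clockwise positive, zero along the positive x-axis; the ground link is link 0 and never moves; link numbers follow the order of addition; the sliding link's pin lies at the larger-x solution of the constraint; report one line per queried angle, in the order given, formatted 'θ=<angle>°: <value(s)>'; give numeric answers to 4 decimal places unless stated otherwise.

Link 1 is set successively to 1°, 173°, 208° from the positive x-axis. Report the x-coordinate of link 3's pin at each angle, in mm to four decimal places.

geometry: r = 19 mm, L = 164 mm, e = 14 mm
θ=1°: crank pin P = (r cos θ, r sin θ) = (18.997106, 0.331596)
θ=1°: h = r sin θ − e = 0.331596 − 14 = -13.668404
θ=1°: x = r cos θ + √(L² − h²) = 18.997106 + 163.429418 = 182.426524
θ=173°: crank pin P = (r cos θ, r sin θ) = (-18.858377, 2.315518)
θ=173°: h = r sin θ − e = 2.315518 − 14 = -11.684482
θ=173°: x = r cos θ + √(L² − h²) = -18.858377 + 163.583229 = 144.724852
θ=208°: crank pin P = (r cos θ, r sin θ) = (-16.776004, -8.919960)
θ=208°: h = r sin θ − e = -8.919960 − 14 = -22.919960
θ=208°: x = r cos θ + √(L² − h²) = -16.776004 + 162.390503 = 145.614499

θ=1°: 182.4265
θ=173°: 144.7249
θ=208°: 145.6145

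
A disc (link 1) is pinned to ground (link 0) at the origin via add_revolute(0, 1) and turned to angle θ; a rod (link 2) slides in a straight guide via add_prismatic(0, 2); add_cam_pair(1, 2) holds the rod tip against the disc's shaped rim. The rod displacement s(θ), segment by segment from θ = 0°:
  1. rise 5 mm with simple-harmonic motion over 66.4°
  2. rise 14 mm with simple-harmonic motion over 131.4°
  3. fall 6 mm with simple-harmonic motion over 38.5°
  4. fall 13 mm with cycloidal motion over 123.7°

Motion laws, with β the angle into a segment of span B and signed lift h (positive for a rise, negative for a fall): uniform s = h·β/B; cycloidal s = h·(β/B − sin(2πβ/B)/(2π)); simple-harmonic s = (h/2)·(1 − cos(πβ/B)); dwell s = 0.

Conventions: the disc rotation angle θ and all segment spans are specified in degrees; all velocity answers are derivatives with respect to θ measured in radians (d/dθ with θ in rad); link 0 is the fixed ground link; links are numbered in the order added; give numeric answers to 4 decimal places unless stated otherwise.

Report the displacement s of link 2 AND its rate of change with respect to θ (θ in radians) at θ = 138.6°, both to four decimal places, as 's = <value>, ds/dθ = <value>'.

segment 1 (0° to 66.4°, simple-harmonic, h = 5) is passed completely: s = 0.0000 + (5) = 5.0000
θ = 138.6° falls in segment 2 (66.4° to 197.8°, simple-harmonic, h = 14): β = 138.6 − 66.4 = 72.2°, B = 131.4°; Δs = 14/2·(1 − cos(π·0.5495)) = 8.0835; s = 5.0000 + 8.0835 = 13.0835
velocity in seg [66.4°–197.8°] (simple-harmonic), θ in radians: β = 72.2° = 1.2601 rad, B = 131.4° = 2.2934 rad; ds/dθ = (πh/(2B)) sin(πβ/B) = (π·14/(2·2.2934)) sin(π·0.5495) = 9.473481 mm/rad

s = 13.0835, ds/dθ = 9.4735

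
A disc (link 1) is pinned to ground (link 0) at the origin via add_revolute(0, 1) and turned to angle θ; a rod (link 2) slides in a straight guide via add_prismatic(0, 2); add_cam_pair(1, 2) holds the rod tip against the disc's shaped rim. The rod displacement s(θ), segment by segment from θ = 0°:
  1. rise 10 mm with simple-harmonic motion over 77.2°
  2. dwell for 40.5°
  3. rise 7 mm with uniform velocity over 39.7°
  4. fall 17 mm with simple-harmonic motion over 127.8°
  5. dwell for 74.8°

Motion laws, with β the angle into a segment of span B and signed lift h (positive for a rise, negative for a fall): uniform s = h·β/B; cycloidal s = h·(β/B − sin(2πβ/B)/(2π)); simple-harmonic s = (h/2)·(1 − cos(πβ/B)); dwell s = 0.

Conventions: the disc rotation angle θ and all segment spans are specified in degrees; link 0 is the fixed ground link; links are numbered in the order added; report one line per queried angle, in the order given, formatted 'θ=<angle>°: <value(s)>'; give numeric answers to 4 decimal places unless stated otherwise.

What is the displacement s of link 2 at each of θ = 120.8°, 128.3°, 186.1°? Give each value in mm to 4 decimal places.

segment 1 (0° to 77.2°, simple-harmonic, h = 10) is passed completely: s = 0.0000 + (10) = 10.0000
segment 2 (77.2° to 117.7°, dwell): s unchanged at 10.0000
θ = 120.8° falls in segment 3 (117.7° to 157.4°, uniform, h = 7): β = 120.8 − 117.7 = 3.1°, B = 39.7°; Δs = 7·3.1/39.7 = 0.5466; s = 10.0000 + 0.5466 = 10.5466
θ = 128.3° falls in segment 3 (117.7° to 157.4°, uniform, h = 7): β = 128.3 − 117.7 = 10.6°, B = 39.7°; Δs = 7·10.6/39.7 = 1.8690; s = 10.0000 + 1.8690 = 11.8690
segment 3 (117.7° to 157.4°, uniform, h = 7) is passed completely: s = 10.0000 + (7) = 17.0000
θ = 186.1° falls in segment 4 (157.4° to 285.2°, simple-harmonic, h = -17): β = 186.1 − 157.4 = 28.7°, B = 127.8°; Δs = -17/2·(1 − cos(π·0.2246)) = -2.0291; s = 17.0000 − 2.0291 = 14.9709

θ=120.8°: 10.5466
θ=128.3°: 11.8690
θ=186.1°: 14.9709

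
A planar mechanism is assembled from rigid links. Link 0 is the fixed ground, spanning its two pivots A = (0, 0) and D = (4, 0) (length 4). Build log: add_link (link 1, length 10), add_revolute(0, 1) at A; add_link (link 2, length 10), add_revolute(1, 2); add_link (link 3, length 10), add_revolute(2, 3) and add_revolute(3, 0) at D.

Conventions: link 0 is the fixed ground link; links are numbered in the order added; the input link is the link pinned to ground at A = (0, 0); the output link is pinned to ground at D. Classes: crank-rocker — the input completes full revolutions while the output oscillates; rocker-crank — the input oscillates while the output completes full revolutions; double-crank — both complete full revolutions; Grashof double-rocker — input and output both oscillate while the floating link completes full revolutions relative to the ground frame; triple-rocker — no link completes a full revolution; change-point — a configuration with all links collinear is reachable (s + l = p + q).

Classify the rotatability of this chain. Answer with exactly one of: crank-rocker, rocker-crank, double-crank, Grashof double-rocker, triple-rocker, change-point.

lengths: ground=4, input=10, coupler=10, output=10
sorted: s=4 (shortest), l=10 (longest), p+q=20
s + l = 14 vs p + q = 20
s + l < p + q (Grashof) with shortest = ground link → double-crank

double-crank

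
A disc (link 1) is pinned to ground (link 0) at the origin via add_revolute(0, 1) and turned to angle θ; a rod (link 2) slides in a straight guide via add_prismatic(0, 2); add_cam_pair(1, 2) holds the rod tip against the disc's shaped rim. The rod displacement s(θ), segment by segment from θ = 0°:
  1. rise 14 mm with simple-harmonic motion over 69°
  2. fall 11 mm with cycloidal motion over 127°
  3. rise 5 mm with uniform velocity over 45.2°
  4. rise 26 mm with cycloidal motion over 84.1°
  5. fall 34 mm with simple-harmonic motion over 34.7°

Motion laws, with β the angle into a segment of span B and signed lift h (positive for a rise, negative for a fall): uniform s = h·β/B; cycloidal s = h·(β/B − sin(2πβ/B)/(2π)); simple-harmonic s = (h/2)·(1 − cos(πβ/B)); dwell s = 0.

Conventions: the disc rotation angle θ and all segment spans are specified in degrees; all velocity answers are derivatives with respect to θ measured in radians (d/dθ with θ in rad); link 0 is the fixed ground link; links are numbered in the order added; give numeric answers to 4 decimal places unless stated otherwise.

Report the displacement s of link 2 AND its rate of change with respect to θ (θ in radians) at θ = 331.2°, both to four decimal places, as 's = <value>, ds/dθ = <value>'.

segment 1 (0° to 69°, simple-harmonic, h = 14) is passed completely: s = 0.0000 + (14) = 14.0000
segment 2 (69° to 196°, cycloidal, h = -11) is passed completely: s = 14.0000 + (-11) = 3.0000
segment 3 (196° to 241.2°, uniform, h = 5) is passed completely: s = 3.0000 + (5) = 8.0000
segment 4 (241.2° to 325.3°, cycloidal, h = 26) is passed completely: s = 8.0000 + (26) = 34.0000
θ = 331.2° falls in segment 5 (325.3° to 360°, simple-harmonic, h = -34): β = 331.2 − 325.3 = 5.9°, B = 34.7°; Δs = -34/2·(1 − cos(π·0.1700)) = -2.3682; s = 34.0000 − 2.3682 = 31.6318
velocity in seg [325.3°–360°] (simple-harmonic), θ in radians: β = 5.9° = 0.1030 rad, B = 34.7° = 0.6056 rad; ds/dθ = (πh/(2B)) sin(πβ/B) = (π·(-34)/(2·0.6056)) sin(π·0.1700) = -44.896403 mm/rad

s = 31.6318, ds/dθ = -44.8964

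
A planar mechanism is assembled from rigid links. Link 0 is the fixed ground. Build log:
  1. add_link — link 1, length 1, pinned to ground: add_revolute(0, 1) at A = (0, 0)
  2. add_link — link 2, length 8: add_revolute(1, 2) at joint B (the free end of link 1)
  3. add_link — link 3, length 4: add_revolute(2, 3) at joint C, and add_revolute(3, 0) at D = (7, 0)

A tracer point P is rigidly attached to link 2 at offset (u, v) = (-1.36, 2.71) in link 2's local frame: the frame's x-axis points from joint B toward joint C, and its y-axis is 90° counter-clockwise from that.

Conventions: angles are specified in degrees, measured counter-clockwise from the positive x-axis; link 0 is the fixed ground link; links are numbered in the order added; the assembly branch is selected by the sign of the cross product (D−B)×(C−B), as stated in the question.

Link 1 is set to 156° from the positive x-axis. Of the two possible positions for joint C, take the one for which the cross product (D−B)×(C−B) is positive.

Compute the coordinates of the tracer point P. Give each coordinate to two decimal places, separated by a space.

A=(0,0), D=(7.00,0)
B = A + 1.00·(cos156°, sin156°) = (-0.9135, 0.4067)
|BD| = 7.9240
circle(B,8.00) ∩ circle(D,4.00): a=6.9908, h=3.8896
  candidates: C₊=(6.2677,3.9324) cross=30.821; C₋=(5.8684,-3.8366) cross=-30.821
  branch + wants cross > 0 → take C=(6.2677,3.9324) (cross=30.821)
ex = (C−B)/|BC| = (0.8977,0.4407); ey = (-0.4407,0.8977)
P = B + -1.36·ex + 2.71·ey = (-3.3287,2.2400)

-3.33 2.24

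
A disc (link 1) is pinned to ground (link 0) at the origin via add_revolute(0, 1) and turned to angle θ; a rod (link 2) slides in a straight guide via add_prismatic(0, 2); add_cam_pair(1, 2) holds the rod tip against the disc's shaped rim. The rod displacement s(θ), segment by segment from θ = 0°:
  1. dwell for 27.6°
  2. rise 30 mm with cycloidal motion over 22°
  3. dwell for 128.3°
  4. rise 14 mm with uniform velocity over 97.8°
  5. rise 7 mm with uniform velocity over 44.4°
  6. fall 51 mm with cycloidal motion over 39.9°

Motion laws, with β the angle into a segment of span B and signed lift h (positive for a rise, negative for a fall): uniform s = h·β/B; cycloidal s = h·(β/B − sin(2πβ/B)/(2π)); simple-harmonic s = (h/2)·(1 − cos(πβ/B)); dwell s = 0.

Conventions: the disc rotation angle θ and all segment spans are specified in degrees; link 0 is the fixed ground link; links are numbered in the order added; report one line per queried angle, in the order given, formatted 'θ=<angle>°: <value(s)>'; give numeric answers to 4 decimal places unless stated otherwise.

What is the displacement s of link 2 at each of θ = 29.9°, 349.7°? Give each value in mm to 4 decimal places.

segment 1 (0° to 27.6°, dwell): s unchanged at 0.0000
θ = 29.9° falls in segment 2 (27.6° to 49.6°, cycloidal, h = 30): β = 29.9 − 27.6 = 2.3°, B = 22°; Δs = 30·(0.1045 − sin(2π·0.1045)/(2π)) = 0.2207; s = 0.0000 + 0.2207 = 0.2207
segment 2 (27.6° to 49.6°, cycloidal, h = 30) is passed completely: s = 0.0000 + (30) = 30.0000
segment 3 (49.6° to 177.9°, dwell): s unchanged at 30.0000
segment 4 (177.9° to 275.7°, uniform, h = 14) is passed completely: s = 30.0000 + (14) = 44.0000
segment 5 (275.7° to 320.1°, uniform, h = 7) is passed completely: s = 44.0000 + (7) = 51.0000
θ = 349.7° falls in segment 6 (320.1° to 360°, cycloidal, h = -51): β = 349.7 − 320.1 = 29.6°, B = 39.9°; Δs = -51·(0.7419 − sin(2π·0.7419)/(2π)) = -45.9409; s = 51.0000 − 45.9409 = 5.0591

θ=29.9°: 0.2207
θ=349.7°: 5.0591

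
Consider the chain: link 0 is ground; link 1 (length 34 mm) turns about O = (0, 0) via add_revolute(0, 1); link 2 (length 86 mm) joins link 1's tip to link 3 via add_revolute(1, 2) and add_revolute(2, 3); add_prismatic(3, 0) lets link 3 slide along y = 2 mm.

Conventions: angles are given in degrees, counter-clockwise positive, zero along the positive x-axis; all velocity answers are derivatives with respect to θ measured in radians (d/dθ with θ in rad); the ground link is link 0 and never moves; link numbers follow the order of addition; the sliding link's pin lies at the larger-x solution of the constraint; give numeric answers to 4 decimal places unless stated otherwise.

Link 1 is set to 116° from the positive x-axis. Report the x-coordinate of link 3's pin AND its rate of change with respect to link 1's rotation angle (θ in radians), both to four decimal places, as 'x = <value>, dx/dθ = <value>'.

geometry: r = 34 mm, L = 86 mm, e = 2 mm
crank pin P = (r cos θ, r sin θ) = (-14.904619, 30.558998)
h = r sin θ − e = 30.558998 − 2 = 28.558998
x = r cos θ + √(L² − h²) = -14.904619 + 81.119564 = 66.214945
dx/dθ = −r sin θ − h·r cos θ/√(L² − h²) (θ in radians; h = 28.558998) = -25.311669

x = 66.2149, dx/dθ = -25.3117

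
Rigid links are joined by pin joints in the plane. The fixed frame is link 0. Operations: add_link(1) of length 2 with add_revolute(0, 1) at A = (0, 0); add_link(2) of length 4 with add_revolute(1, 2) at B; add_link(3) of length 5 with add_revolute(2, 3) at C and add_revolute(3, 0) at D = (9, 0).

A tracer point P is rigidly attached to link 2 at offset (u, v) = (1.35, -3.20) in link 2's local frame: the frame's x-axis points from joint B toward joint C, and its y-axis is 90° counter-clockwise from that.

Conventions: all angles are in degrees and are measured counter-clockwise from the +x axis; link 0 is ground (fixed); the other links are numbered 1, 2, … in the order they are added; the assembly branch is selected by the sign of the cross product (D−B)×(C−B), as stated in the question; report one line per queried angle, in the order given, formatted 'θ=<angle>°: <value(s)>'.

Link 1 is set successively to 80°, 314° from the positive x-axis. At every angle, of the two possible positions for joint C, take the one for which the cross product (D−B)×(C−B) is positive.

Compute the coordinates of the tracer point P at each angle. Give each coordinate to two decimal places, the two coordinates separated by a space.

A=(0,0), D=(9.00,0)
θ=80°: B = A + 2.00·(cos80°, sin80°) = (0.3473, 1.9696)
θ=80°: |BD| = 8.8740
θ=80°: circle(B,4.00) ∩ circle(D,5.00): a=3.9299, h=0.7454
θ=80°:   candidates: C₊=(4.3447,1.8242) cross=6.615; C₋=(4.0137,0.3705) cross=-6.615
θ=80°:   branch + wants cross > 0 → take C=(4.3447,1.8242) (cross=6.615)
θ=80°: ex = (C−B)/|BC| = (0.9993,-0.0364); ey = (0.0364,0.9993)
θ=80°: P = B + 1.35·ex + -3.20·ey = (1.5801,-1.2773)
θ=314°: B = A + 2.00·(cos314°, sin314°) = (1.3893, -1.4387)
θ=314°: |BD| = 7.7455
θ=314°: circle(B,4.00) ∩ circle(D,5.00): a=3.2917, h=2.2725
θ=314°:   candidates: C₊=(4.2017,1.4057) cross=17.602; C₋=(5.0459,-3.0602) cross=-17.602
θ=314°:   branch + wants cross > 0 → take C=(4.2017,1.4057) (cross=17.602)
θ=314°: ex = (C−B)/|BC| = (0.7031,0.7111); ey = (-0.7111,0.7031)
θ=314°: P = B + 1.35·ex + -3.20·ey = (4.6140,-2.7286)

θ=80°: 1.58 -1.28
θ=314°: 4.61 -2.73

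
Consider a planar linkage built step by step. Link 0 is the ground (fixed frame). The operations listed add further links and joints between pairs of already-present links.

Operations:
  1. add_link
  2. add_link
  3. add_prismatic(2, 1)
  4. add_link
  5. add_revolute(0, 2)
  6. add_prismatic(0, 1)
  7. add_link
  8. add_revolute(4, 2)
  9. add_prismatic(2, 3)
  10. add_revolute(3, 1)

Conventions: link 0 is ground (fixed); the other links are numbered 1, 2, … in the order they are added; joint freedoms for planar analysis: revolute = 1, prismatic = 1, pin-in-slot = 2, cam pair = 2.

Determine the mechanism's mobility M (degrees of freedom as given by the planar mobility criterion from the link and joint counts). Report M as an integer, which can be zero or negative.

link 0 = ground. State L|J1|J2 = 1|0|0
+link1  2|0|0
+link2  3|0|0
P(2,1) f=1→J1  3|1|0
+link3  4|1|0
R(0,2) f=1→J1  4|2|0
P(0,1) f=1→J1  4|3|0
+link4  5|3|0
R(4,2) f=1→J1  5|4|0
P(2,3) f=1→J1  5|5|0
R(3,1) f=1→J1  5|6|0
M = 3(5−1)−2·6−0 = 12−12−0 = 0

M = 0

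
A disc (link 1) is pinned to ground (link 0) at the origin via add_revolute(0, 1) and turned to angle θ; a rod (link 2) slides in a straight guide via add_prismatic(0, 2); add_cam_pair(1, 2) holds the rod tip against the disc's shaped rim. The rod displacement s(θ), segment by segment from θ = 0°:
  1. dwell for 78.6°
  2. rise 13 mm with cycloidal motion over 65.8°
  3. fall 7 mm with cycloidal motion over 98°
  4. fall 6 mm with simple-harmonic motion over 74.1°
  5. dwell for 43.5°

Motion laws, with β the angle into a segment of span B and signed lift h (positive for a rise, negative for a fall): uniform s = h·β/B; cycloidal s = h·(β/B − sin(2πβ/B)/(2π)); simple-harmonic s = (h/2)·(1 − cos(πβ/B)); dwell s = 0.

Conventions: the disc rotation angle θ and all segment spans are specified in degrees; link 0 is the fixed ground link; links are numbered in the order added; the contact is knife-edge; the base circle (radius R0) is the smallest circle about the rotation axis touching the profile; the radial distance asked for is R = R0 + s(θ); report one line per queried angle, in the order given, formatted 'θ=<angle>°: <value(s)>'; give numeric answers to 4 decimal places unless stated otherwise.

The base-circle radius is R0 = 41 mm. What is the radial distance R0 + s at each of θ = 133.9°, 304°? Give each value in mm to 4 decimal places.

segment 1 (0° to 78.6°, dwell): s unchanged at 0.0000
θ = 133.9° falls in segment 2 (78.6° to 144.4°, cycloidal, h = 13): β = 133.9 − 78.6 = 55.3°, B = 65.8°; Δs = 13·(0.8404 − sin(2π·0.8404)/(2π)) = 12.6695; s = 0.0000 + 12.6695 = 12.6695
segment 2 (78.6° to 144.4°, cycloidal, h = 13) is passed completely: s = 0.0000 + (13) = 13.0000
segment 3 (144.4° to 242.4°, cycloidal, h = -7) is passed completely: s = 13.0000 + (-7) = 6.0000
θ = 304° falls in segment 4 (242.4° to 316.5°, simple-harmonic, h = -6): β = 304 − 242.4 = 61.6°, B = 74.1°; Δs = -6/2·(1 − cos(π·0.8313)) = -5.5885; s = 6.0000 − 5.5885 = 0.4115
θ=133.9°: R = R0 + s = 41 + 12.6695 = 53.6695
θ=304°: R = R0 + s = 41 + 0.4115 = 41.4115

θ=133.9°: 53.6695
θ=304°: 41.4115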